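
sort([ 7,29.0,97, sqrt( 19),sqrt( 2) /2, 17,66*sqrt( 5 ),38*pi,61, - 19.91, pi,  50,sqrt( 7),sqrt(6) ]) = [-19.91,  sqrt( 2) /2,sqrt( 6),sqrt( 7),  pi,sqrt ( 19),7,17,29.0, 50,61,97,38*pi,66*sqrt (5) ] 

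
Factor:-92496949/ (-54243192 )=5440997/3190776 = 2^( - 3 )*3^(-1 )*132949^( - 1 )*5440997^1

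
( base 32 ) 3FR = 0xdfb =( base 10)3579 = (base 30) 3t9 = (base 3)11220120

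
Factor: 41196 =2^2*3^1*3433^1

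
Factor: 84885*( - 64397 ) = - 3^1  *5^1*71^1*907^1* 5659^1 =-5466339345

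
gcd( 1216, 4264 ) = 8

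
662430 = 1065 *622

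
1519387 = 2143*709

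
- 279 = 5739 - 6018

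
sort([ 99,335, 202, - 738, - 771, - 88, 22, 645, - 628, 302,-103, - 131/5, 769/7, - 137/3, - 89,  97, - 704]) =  [  -  771, - 738, - 704,  -  628,-103 , - 89,  -  88, - 137/3, - 131/5 , 22,97, 99 , 769/7 , 202, 302 , 335, 645]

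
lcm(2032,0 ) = 0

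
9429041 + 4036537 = 13465578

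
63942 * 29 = 1854318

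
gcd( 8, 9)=1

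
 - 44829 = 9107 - 53936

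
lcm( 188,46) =4324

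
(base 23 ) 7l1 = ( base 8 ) 10133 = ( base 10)4187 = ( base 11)3167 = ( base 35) 3em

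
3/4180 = 3/4180 = 0.00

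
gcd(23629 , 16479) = 1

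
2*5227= 10454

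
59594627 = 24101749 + 35492878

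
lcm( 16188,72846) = 145692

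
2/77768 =1/38884 = 0.00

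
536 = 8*67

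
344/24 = 14  +  1/3 = 14.33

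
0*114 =0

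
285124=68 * 4193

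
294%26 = 8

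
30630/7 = 30630/7  =  4375.71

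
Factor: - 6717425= - 5^2*11^1*13^1*1879^1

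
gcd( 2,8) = 2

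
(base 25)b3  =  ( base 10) 278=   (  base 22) CE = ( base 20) DI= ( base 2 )100010110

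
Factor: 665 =5^1 *7^1*19^1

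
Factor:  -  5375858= - 2^1*211^1 *12739^1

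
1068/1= 1068 =1068.00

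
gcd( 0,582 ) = 582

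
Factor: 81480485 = 5^1 *43^1*97^1*3907^1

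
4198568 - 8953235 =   -  4754667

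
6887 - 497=6390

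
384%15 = 9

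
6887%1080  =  407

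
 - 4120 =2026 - 6146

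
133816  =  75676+58140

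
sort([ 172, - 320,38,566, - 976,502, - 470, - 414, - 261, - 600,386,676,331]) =[ - 976, - 600, - 470, - 414,-320,-261,38,172,331,386,502, 566, 676]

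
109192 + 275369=384561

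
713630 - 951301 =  - 237671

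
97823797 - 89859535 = 7964262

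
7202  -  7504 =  - 302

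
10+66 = 76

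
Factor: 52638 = 2^1*3^1*31^1*283^1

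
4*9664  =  38656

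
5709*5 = 28545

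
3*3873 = 11619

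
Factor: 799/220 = 2^(-2)*5^(-1)*11^(-1)*17^1*47^1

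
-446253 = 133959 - 580212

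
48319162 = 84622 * 571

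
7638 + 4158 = 11796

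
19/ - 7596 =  - 1 + 7577/7596 = - 0.00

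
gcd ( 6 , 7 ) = 1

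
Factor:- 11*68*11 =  - 2^2 * 11^2*17^1 = - 8228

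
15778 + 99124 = 114902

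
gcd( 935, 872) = 1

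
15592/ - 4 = -3898 + 0/1 = - 3898.00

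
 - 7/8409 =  - 1 + 8402/8409 = - 0.00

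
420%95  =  40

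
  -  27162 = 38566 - 65728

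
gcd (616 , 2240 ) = 56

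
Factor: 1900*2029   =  3855100 =2^2*5^2*19^1*2029^1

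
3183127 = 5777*551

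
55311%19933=15445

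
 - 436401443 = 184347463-620748906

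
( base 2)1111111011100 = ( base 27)b52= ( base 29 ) 9K7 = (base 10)8156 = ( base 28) AB8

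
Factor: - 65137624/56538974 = -32568812/28269487 = -  2^2*17^( - 1)*19^1*139^1*223^( - 1 ) * 3083^1 * 7457^ (-1)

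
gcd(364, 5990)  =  2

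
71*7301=518371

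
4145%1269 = 338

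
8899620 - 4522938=4376682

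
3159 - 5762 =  - 2603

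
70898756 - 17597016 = 53301740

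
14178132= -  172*(-82431)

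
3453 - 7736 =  - 4283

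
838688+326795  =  1165483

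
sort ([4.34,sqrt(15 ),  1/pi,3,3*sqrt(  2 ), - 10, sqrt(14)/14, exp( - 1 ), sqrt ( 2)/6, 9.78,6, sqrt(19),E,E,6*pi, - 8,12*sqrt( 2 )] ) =[ - 10, - 8,  sqrt( 2 )/6,  sqrt(14 )/14,  1/pi,exp(- 1 ),E, E,3,sqrt(15),3  *sqrt(2), 4.34,sqrt( 19 ), 6,9.78,12 * sqrt(2), 6 * pi]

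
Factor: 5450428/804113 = 2^2*804113^( - 1 )*1362607^1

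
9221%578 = 551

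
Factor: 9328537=9328537^1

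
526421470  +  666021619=1192443089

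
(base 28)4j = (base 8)203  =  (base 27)4N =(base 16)83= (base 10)131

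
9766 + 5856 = 15622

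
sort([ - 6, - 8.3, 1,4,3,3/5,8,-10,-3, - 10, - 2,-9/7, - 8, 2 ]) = [ - 10,  -  10, - 8.3, - 8 , - 6, - 3, - 2, - 9/7,3/5, 1, 2, 3, 4,8 ]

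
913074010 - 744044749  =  169029261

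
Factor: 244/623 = 2^2*7^ ( - 1 )* 61^1*89^ ( - 1)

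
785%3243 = 785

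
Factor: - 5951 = -11^1*541^1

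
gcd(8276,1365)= 1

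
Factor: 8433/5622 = 2^( - 1)*3^1  =  3/2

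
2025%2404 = 2025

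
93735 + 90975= 184710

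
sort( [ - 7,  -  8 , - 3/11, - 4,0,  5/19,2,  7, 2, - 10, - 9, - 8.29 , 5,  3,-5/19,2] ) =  [ -10, - 9, - 8.29, - 8, - 7 , - 4 , - 3/11, - 5/19,0 , 5/19,  2, 2,  2, 3, 5, 7 ] 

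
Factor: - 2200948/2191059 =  - 2^2*3^( - 2 ) * 13^ (  -  1 ) * 61^ (-1)*257^1*307^( - 1 )*2141^1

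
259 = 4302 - 4043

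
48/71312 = 3/4457 = 0.00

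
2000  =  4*500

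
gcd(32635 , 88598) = 1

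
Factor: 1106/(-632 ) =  -7/4 = -2^( - 2 ) * 7^1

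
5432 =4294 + 1138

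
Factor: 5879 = 5879^1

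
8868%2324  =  1896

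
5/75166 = 5/75166 =0.00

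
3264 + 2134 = 5398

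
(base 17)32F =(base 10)916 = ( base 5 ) 12131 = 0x394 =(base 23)1GJ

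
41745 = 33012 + 8733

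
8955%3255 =2445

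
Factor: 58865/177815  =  193/583 = 11^( - 1)*53^ ( - 1)*193^1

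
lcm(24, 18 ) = 72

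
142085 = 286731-144646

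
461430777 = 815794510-354363733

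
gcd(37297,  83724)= 1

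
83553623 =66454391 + 17099232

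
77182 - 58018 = 19164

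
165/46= 3+27/46  =  3.59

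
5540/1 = 5540 = 5540.00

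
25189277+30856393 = 56045670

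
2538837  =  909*2793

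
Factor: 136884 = 2^2*3^1 *11^1 * 17^1*61^1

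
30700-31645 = -945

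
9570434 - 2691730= 6878704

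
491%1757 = 491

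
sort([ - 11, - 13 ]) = [ - 13, - 11]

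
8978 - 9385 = - 407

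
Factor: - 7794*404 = - 3148776=- 2^3*3^2*101^1* 433^1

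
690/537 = 1 + 51/179= 1.28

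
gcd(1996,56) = 4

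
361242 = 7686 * 47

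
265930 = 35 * 7598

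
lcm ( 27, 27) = 27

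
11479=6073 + 5406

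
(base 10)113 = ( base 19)5i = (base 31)3k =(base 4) 1301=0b1110001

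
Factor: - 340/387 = -2^2 * 3^( - 2)*5^1*17^1*43^( - 1)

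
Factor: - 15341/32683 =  - 7^( - 2)*23^1  =  - 23/49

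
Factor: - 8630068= - 2^2 * 2157517^1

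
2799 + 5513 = 8312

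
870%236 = 162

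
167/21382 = 167/21382= 0.01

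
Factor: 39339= 3^3  *31^1*47^1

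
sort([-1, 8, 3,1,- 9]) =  [- 9, - 1,1,3,8]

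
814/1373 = 814/1373= 0.59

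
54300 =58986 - 4686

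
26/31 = 26/31 = 0.84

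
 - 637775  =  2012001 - 2649776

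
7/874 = 7/874  =  0.01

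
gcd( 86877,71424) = 9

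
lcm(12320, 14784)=73920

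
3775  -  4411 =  - 636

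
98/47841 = 98/47841 = 0.00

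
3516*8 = 28128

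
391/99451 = 391/99451   =  0.00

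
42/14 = 3= 3.00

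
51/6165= 17/2055 = 0.01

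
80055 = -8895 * ( - 9 ) 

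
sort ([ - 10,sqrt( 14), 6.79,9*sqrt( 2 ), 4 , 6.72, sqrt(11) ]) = [  -  10,sqrt( 11), sqrt( 14 )  ,  4,6.72, 6.79, 9 * sqrt( 2 )]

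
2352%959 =434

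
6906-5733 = 1173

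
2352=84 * 28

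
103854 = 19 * 5466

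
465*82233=38238345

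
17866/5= 3573 + 1/5 = 3573.20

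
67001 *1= 67001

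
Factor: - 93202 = - 2^1 * 46601^1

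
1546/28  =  55 + 3/14=55.21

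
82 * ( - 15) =- 1230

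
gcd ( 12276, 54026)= 2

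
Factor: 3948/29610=2^1*3^( - 1) * 5^( - 1 )=   2/15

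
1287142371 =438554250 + 848588121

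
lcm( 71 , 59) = 4189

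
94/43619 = 94/43619 =0.00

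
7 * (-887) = -6209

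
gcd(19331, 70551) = 13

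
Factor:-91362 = - 2^1 *3^1*15227^1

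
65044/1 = 65044 = 65044.00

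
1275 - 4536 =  - 3261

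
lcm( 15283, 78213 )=1329621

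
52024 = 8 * 6503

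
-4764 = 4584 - 9348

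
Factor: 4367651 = 251^1*17401^1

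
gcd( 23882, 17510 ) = 2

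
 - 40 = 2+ - 42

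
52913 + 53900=106813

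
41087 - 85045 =-43958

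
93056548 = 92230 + 92964318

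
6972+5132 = 12104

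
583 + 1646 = 2229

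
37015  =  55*673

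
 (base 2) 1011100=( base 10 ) 92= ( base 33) 2Q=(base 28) 38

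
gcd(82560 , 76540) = 860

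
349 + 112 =461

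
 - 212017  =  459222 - 671239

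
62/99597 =62/99597= 0.00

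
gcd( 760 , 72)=8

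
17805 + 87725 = 105530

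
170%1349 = 170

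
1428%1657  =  1428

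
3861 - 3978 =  - 117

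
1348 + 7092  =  8440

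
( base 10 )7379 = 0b1110011010011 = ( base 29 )8MD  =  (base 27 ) A38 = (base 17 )1891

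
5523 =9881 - 4358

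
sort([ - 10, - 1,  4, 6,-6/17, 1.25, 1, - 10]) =[  -  10, - 10, - 1, - 6/17,1  ,  1.25,4, 6 ]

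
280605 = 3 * 93535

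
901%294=19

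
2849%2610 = 239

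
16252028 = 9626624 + 6625404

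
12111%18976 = 12111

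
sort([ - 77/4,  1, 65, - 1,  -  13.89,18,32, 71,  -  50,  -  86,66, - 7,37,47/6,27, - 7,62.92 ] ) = [-86, - 50,-77/4,  -  13.89, - 7, - 7,  -  1,1, 47/6,18,  27,32,37,62.92,  65,66,71]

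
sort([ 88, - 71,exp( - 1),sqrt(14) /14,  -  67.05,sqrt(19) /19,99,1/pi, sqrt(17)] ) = [-71,-67.05,sqrt(19) /19, sqrt(14) /14, 1/pi,exp(  -  1),sqrt(17),88,  99]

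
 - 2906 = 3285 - 6191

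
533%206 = 121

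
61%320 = 61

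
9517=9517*1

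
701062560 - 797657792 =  - 96595232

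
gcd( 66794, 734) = 734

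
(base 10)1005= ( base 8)1755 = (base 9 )1336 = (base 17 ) 382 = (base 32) vd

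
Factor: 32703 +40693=73396=2^2*59^1*311^1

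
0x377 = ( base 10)887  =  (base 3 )1012212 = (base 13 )533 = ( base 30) TH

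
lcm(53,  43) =2279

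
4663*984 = 4588392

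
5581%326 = 39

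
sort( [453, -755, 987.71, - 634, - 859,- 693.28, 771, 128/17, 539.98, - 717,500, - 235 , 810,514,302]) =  [-859, -755, - 717,-693.28,-634,-235,  128/17, 302,453, 500,514, 539.98, 771, 810, 987.71] 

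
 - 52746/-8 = 26373/4 = 6593.25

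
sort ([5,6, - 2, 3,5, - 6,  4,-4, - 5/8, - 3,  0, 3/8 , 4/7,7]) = [  -  6, - 4,- 3,- 2, - 5/8, 0, 3/8,4/7, 3,4, 5, 5, 6, 7 ] 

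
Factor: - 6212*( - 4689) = 2^2*3^2*521^1*1553^1=29128068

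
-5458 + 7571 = 2113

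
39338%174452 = 39338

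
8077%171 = 40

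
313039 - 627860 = -314821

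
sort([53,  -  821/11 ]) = [-821/11,53]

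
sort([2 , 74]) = [ 2,74 ] 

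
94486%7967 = 6849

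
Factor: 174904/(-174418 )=  -  2^2*37^( - 1)*2357^(-1 )*21863^1 = -  87452/87209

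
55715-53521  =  2194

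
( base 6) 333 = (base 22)5j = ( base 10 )129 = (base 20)69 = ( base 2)10000001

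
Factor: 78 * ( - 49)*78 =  - 298116=-2^2*3^2 *7^2*13^2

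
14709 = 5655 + 9054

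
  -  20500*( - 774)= 15867000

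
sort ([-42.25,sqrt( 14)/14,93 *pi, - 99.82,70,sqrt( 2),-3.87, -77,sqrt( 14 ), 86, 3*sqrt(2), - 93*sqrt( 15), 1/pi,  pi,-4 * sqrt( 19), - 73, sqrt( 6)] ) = [ - 93*sqrt( 15),-99.82, - 77, - 73, -42.25, - 4*sqrt( 19), - 3.87, sqrt( 14 ) /14, 1/pi, sqrt( 2),sqrt (6), pi , sqrt( 14), 3 *sqrt(2), 70,  86 , 93* pi ]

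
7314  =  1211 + 6103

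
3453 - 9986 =- 6533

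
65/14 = 65/14 = 4.64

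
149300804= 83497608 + 65803196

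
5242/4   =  1310+1/2 = 1310.50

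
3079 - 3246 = -167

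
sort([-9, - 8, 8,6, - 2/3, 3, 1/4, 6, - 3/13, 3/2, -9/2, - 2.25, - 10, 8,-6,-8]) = [-10, - 9 , - 8, - 8 , - 6,-9/2, - 2.25,-2/3, - 3/13,1/4,3/2, 3,6,  6, 8,8]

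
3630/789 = 4 + 158/263=4.60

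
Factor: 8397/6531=9/7 =3^2*7^ (-1)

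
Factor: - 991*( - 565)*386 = 2^1*5^1* 113^1*193^1*991^1 = 216127190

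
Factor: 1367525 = 5^2*19^1*2879^1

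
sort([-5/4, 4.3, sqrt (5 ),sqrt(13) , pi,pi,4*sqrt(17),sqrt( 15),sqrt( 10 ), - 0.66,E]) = [ - 5/4, - 0.66,sqrt( 5)  ,  E,pi, pi,sqrt( 10), sqrt(13 ),sqrt ( 15 ),4.3,4*sqrt (17 ) ]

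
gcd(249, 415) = 83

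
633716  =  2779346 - 2145630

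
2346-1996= 350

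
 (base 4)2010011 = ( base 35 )6vi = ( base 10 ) 8453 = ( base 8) 20405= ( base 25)dd3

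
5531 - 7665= - 2134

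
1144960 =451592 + 693368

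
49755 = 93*535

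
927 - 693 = 234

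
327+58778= 59105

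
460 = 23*20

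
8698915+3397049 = 12095964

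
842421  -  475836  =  366585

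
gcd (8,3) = 1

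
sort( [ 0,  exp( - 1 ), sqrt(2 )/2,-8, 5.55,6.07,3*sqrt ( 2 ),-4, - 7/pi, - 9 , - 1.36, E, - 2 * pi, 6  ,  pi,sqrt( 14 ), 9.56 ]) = [ - 9,-8 , - 2*pi,-4, - 7/pi, - 1.36, 0, exp ( - 1),sqrt(2)/2, E, pi,sqrt(14 ), 3 * sqrt(2), 5.55, 6, 6.07,9.56] 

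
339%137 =65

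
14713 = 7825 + 6888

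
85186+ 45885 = 131071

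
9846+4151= 13997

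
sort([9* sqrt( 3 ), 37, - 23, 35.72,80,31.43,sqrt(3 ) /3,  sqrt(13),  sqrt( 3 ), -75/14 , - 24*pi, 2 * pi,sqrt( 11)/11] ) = [-24 * pi, - 23 , -75/14,sqrt( 11)/11,  sqrt( 3 ) /3,sqrt(3), sqrt( 13) , 2*pi, 9*sqrt( 3),31.43,35.72,37, 80] 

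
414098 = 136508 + 277590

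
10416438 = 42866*243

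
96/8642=48/4321 = 0.01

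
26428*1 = 26428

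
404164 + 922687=1326851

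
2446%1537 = 909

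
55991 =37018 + 18973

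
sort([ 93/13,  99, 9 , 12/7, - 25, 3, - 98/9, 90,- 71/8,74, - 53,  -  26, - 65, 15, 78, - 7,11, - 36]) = [-65,-53,  -  36, -26, -25, - 98/9,-71/8, - 7, 12/7,3 , 93/13, 9, 11,15 , 74, 78,90,  99]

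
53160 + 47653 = 100813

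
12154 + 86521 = 98675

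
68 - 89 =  - 21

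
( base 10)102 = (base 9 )123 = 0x66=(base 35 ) 2w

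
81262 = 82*991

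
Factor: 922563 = 3^3*47^1*727^1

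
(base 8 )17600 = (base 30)8SO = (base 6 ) 101200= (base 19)1368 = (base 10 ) 8064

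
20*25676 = 513520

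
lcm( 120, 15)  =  120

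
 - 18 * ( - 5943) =106974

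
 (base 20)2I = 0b111010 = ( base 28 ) 22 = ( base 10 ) 58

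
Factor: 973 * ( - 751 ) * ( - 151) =110339173 = 7^1*139^1*151^1*751^1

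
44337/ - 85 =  - 44337/85 = - 521.61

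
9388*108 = 1013904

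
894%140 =54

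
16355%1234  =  313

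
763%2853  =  763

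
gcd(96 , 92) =4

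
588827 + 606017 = 1194844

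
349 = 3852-3503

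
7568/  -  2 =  - 3784 + 0/1 = - 3784.00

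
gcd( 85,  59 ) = 1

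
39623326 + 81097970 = 120721296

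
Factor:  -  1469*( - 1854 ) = 2^1  *3^2 *13^1*103^1*113^1 = 2723526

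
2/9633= 2/9633= 0.00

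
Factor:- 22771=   -7^1*3253^1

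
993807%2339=2071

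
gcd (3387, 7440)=3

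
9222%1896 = 1638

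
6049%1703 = 940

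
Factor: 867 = 3^1*17^2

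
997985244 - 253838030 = 744147214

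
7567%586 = 535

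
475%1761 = 475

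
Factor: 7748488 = 2^3*11^1 * 191^1*461^1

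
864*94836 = 81938304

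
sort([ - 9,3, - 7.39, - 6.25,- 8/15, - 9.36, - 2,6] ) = [- 9.36 , - 9, - 7.39 , - 6.25, - 2, - 8/15, 3, 6 ] 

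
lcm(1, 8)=8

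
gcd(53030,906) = 2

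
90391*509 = 46009019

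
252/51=4 + 16/17 =4.94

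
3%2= 1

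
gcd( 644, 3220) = 644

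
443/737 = 443/737 = 0.60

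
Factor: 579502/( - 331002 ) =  - 3^( - 2 )* 11^1*37^( - 1)*53^1=- 583/333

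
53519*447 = 23922993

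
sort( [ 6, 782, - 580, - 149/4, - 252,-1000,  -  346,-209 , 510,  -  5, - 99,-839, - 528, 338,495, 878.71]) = [-1000, - 839, - 580, - 528, - 346, - 252,-209, - 99, - 149/4,-5, 6,  338, 495, 510, 782, 878.71 ]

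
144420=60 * 2407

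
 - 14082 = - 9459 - 4623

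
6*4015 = 24090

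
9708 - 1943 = 7765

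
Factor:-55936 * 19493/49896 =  - 136295056/6237 = - 2^4*3^ (- 4 )*7^ (- 1 )*11^ (- 1) * 19^1*23^1*101^1*193^1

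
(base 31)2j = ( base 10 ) 81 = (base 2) 1010001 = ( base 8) 121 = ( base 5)311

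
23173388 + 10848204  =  34021592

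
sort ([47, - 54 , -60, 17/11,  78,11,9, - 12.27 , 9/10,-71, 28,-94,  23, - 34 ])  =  [ - 94,-71,- 60, - 54, - 34 , - 12.27 , 9/10,17/11, 9,  11, 23,28 , 47,78] 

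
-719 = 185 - 904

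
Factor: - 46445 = - 5^1*7^1*1327^1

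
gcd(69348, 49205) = 1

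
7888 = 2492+5396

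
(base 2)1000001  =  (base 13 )50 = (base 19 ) 38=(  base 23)2J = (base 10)65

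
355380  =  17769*20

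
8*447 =3576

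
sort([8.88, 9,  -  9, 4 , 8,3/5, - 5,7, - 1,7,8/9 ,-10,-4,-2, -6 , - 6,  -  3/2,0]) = [ - 10 ,-9,  -  6, - 6,-5,- 4, - 2, - 3/2, - 1, 0,3/5,8/9,4,7,  7, 8, 8.88,9]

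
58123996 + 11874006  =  69998002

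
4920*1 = 4920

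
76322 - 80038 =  - 3716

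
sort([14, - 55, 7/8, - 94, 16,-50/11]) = [ -94, - 55 , - 50/11, 7/8,14,16]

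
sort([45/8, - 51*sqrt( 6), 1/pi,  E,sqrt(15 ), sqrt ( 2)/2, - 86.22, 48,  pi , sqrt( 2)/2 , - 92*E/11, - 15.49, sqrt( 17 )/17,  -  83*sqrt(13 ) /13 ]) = [  -  51*sqrt(6), - 86.22, - 83 * sqrt(13)/13, - 92*E/11 ,- 15.49,  sqrt(17)/17,1/pi,sqrt(2)/2, sqrt (2 ) /2,  E,pi,sqrt( 15),  45/8,48 ] 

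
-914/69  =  -914/69 = -13.25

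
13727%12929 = 798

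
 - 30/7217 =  - 1 + 7187/7217 = -  0.00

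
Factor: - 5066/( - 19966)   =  17^1*67^( - 1) = 17/67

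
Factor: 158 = 2^1 *79^1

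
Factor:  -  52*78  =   - 2^3*3^1*13^2  =  -4056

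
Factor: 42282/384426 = 3^1*7^( - 1)*29^1*113^( - 1 ) = 87/791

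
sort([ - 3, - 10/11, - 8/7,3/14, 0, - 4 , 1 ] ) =[ - 4, - 3, - 8/7, - 10/11, 0,3/14,1 ]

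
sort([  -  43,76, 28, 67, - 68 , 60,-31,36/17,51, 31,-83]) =[ - 83,-68,-43, - 31, 36/17,28, 31,51, 60,67, 76]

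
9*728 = 6552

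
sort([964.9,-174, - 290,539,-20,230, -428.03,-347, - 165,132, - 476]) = [ -476, -428.03, - 347, - 290,-174, - 165,-20, 132, 230,539,964.9 ]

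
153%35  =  13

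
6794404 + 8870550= 15664954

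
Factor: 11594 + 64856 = 76450  =  2^1*5^2*11^1*139^1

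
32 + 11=43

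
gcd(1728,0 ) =1728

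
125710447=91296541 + 34413906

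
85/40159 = 85/40159 = 0.00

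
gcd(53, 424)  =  53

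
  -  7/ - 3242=7/3242= 0.00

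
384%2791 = 384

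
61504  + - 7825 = 53679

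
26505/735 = 1767/49 = 36.06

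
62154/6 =10359 = 10359.00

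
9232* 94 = 867808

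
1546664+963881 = 2510545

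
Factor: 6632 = 2^3*829^1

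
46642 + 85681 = 132323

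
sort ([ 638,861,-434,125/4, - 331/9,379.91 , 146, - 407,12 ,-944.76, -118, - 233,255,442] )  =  [ - 944.76, - 434, - 407, - 233 , - 118,  -  331/9,12,  125/4,146,255,379.91,442, 638, 861]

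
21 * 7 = 147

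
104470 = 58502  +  45968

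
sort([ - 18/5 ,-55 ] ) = [-55, - 18/5]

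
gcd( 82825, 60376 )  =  1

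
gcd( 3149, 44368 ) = 47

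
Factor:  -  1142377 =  - 73^1*15649^1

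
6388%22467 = 6388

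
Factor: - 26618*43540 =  - 2^3  *5^1 *7^1*311^1 *13309^1 =- 1158947720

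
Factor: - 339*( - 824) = 279336= 2^3*3^1*103^1*113^1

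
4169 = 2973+1196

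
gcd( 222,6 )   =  6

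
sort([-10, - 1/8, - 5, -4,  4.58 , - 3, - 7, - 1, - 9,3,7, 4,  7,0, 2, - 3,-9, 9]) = [ - 10, - 9, - 9, - 7 , - 5,-4, - 3, - 3,-1, - 1/8,0,2, 3,4,  4.58 , 7 , 7,9]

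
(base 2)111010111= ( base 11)399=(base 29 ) G7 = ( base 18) 183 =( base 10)471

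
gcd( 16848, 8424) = 8424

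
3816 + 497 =4313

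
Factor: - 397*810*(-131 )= 42125670 = 2^1*3^4*5^1*131^1*397^1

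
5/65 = 1/13 = 0.08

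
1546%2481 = 1546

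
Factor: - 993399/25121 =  - 3^1*11^1*25121^( - 1 )*30103^1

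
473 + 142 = 615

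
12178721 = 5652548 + 6526173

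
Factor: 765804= 2^2 * 3^1*13^1 * 4909^1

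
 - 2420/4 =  - 605 = - 605.00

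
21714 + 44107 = 65821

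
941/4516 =941/4516 = 0.21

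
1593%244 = 129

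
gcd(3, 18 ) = 3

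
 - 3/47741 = - 1 + 47738/47741 =-0.00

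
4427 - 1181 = 3246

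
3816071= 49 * 77879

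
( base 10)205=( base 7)412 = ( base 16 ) CD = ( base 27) 7G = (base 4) 3031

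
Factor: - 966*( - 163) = 157458= 2^1*3^1*7^1*23^1 * 163^1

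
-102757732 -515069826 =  - 617827558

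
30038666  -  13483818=16554848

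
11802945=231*51095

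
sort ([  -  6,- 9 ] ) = [- 9 , -6 ]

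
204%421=204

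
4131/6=1377/2 = 688.50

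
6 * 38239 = 229434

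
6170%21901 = 6170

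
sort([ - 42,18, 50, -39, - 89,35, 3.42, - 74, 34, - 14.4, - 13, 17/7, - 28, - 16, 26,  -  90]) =[-90, - 89 ,-74,- 42,-39,-28,-16, - 14.4, - 13, 17/7, 3.42, 18, 26, 34 , 35,50] 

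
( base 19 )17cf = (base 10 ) 9629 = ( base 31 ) A0J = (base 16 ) 259d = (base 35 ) 7U4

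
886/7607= 886/7607  =  0.12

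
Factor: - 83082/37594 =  - 3^1*61^1*227^1*18797^( - 1) =- 41541/18797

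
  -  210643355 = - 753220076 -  - 542576721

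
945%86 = 85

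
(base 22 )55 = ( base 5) 430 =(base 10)115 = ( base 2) 1110011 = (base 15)7A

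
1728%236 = 76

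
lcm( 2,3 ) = 6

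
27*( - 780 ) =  - 21060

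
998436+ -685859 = 312577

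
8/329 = 8/329=0.02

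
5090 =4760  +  330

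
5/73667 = 5/73667 = 0.00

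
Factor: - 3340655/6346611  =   - 3^(  -  2)*5^1*29^1 * 307^( - 1 )  *2297^ ( - 1)*23039^1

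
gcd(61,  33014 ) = 1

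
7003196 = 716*9781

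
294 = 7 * 42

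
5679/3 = 1893 =1893.00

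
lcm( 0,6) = 0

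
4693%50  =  43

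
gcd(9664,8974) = 2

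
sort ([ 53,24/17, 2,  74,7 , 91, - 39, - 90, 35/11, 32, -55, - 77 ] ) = [ - 90, - 77, - 55, - 39,24/17,2  ,  35/11, 7, 32, 53,74, 91]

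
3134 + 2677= 5811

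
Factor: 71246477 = 71246477^1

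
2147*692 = 1485724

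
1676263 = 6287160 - 4610897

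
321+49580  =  49901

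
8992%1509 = 1447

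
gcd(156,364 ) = 52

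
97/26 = 97/26 = 3.73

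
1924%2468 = 1924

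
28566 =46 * 621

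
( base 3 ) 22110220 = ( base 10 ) 6180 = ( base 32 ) 614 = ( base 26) 93I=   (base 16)1824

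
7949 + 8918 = 16867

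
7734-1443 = 6291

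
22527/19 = 1185 + 12/19= 1185.63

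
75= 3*25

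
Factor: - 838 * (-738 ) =2^2*3^2 * 41^1 * 419^1 = 618444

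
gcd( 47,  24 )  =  1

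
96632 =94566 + 2066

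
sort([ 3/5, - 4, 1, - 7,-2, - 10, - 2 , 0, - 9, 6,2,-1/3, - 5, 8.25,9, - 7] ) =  [ - 10, - 9, - 7, - 7, - 5 , - 4, - 2, - 2, - 1/3, 0,3/5,1, 2,6,  8.25,  9]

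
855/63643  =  855/63643  =  0.01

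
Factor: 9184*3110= 2^6*5^1 * 7^1*41^1*311^1= 28562240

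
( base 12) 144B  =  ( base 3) 10020112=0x93B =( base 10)2363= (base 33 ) 25k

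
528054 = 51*10354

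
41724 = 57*732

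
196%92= 12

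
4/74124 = 1/18531=0.00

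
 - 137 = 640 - 777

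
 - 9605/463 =-9605/463= -20.75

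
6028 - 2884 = 3144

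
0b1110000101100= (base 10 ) 7212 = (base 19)10IB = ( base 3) 100220010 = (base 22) EJI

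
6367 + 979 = 7346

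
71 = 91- 20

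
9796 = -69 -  - 9865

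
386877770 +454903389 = 841781159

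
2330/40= 233/4  =  58.25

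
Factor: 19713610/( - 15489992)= - 1408115/1106428 = - 2^(-2)*5^1*17^( - 1)*53^( - 1)*307^( - 1 )* 281623^1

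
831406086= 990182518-158776432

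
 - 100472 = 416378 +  - 516850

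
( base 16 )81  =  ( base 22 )5j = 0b10000001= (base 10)129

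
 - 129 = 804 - 933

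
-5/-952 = 5/952 = 0.01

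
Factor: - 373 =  - 373^1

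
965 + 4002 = 4967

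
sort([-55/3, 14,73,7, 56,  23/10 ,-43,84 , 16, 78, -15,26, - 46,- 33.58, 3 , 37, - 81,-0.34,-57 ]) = [-81, - 57, - 46 ,-43, - 33.58, - 55/3 , - 15,-0.34 , 23/10, 3,  7, 14, 16 , 26,37,56, 73 , 78 , 84]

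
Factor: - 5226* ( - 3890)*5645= 114757995300=2^2*3^1*5^2*13^1*67^1 * 389^1*1129^1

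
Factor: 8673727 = 8673727^1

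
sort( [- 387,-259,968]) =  [ - 387, - 259,968 ] 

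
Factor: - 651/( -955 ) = 3^1 * 5^( - 1 ) * 7^1*31^1*  191^( - 1)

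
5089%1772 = 1545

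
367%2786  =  367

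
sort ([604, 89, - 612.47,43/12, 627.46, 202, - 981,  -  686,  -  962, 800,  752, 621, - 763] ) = [ - 981, - 962, - 763, - 686,  -  612.47, 43/12, 89,202, 604, 621, 627.46, 752, 800] 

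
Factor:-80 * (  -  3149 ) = 2^4 * 5^1*47^1*67^1  =  251920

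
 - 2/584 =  - 1/292 = - 0.00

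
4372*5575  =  24373900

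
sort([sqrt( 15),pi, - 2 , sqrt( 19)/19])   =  [ - 2, sqrt(19)/19,pi, sqrt( 15)]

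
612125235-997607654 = - 385482419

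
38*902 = 34276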